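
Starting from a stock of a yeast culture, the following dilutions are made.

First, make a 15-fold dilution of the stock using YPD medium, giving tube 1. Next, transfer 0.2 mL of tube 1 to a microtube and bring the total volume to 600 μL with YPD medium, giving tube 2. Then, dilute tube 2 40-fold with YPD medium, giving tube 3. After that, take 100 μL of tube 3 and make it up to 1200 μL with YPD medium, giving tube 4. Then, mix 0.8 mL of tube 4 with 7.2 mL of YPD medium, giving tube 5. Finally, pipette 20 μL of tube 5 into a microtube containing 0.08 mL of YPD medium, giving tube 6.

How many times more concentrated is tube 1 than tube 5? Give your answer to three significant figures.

Step 1: 15-fold → factor 15
Step 2: 0.2 mL brought to 600 μL → factor 0.6/0.2 = 3
Step 3: 40-fold → factor 40
Step 4: 100 μL brought to 1200 μL → factor 1200/100 = 12
Step 5: 0.8 mL + 7.2 mL = 8 mL total → factor 8/0.8 = 10
Dilution factor to tube 1 = 15; to tube 5 = 2.16 × 10^5
[tube 1]/[tube 5] = (factor to tube 5)/(factor to tube 1) = 2.16 × 10^5/15 = 1.44 × 10^4

1.44 × 10^4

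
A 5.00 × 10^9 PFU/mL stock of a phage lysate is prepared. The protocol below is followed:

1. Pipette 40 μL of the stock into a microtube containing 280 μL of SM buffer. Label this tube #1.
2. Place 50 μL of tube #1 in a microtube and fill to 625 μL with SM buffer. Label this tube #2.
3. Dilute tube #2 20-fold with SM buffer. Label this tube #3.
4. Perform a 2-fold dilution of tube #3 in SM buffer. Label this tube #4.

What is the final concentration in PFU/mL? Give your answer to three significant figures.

Step 1: 40 μL + 280 μL = 320 μL total → factor 320/40 = 8
Step 2: 50 μL brought to 625 μL → factor 625/50 = 12.5
Step 3: 20-fold → factor 20
Step 4: 2-fold → factor 2
Overall dilution factor = 8 × 12.5 × 20 × 2 = 4000
Final = 5.00 × 10^9 PFU/mL / 4000 = 1.25 × 10^6 PFU/mL

1.25 × 10^6 PFU/mL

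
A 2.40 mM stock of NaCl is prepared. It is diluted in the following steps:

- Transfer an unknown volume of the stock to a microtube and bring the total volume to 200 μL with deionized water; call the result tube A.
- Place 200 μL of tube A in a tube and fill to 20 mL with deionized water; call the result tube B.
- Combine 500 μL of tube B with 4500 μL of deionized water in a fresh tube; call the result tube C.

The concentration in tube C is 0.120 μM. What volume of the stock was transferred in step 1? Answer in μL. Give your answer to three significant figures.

Step 1: v brought to 200 μL → factor = 200 μL/v
Step 2: 200 μL brought to 20 mL → factor 20000/200 = 100
Step 3: 500 μL + 4500 μL = 5000 μL total → factor 5000/500 = 10
Product of known-step factors = 1000
Overall factor = 2.40 mM / (0.120 μM) = 20000
Step-1 factor = 20000 / 1000 = 20
v = 200 μL / 20 = 10.0 μL

10.0 μL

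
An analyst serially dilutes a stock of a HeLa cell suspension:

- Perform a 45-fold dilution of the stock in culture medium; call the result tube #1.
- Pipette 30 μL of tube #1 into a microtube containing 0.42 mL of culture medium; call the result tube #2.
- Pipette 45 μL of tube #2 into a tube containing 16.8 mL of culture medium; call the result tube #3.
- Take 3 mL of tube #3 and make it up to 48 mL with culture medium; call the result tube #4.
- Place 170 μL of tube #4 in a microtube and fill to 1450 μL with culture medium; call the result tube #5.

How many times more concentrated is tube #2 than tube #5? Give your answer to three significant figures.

5.11 × 10^4

Step 1: 45-fold → factor 45
Step 2: 30 μL + 0.42 mL = 450 μL total → factor 450/30 = 15
Step 3: 45 μL + 16.8 mL = 16845 μL total → factor 16845/45 = 374.33
Step 4: 3 mL brought to 48 mL → factor 48/3 = 16
Step 5: 170 μL brought to 1450 μL → factor 1450/170 = 8.5294
Dilution factor to tube #2 = 675; to tube #5 = 3.4483 × 10^7
[tube #2]/[tube #5] = (factor to tube #5)/(factor to tube #2) = 3.4483 × 10^7/675 = 5.11 × 10^4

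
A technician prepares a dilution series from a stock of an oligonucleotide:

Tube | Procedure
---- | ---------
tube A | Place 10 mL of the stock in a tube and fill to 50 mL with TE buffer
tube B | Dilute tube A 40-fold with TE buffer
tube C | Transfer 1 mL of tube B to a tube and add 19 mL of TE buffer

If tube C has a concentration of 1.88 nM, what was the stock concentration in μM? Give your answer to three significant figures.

7.52 μM

Step 1: 10 mL brought to 50 mL → factor 50/10 = 5
Step 2: 40-fold → factor 40
Step 3: 1 mL + 19 mL = 20 mL total → factor 20/1 = 20
Overall dilution factor = 5 × 40 × 20 = 4000
Stock = 1.88 nM × 4000 = 7520 nM = 7.52 μM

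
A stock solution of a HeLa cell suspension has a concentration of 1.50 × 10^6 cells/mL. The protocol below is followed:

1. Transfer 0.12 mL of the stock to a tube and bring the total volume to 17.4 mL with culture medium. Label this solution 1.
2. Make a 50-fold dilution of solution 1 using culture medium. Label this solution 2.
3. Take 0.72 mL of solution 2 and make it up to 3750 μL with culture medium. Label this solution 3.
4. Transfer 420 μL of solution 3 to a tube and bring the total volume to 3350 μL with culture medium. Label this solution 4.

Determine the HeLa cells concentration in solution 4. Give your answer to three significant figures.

4.98 cells/mL

Step 1: 0.12 mL brought to 17.4 mL → factor 17.4/0.12 = 145
Step 2: 50-fold → factor 50
Step 3: 0.72 mL brought to 3750 μL → factor 3.75/0.72 = 5.2083
Step 4: 420 μL brought to 3350 μL → factor 3350/420 = 7.9762
Overall dilution factor = 145 × 50 × 5.2083 × 7.9762 = 3.0118 × 10^5
Final = 1.50 × 10^6 cells/mL / 3.0118 × 10^5 = 4.98 cells/mL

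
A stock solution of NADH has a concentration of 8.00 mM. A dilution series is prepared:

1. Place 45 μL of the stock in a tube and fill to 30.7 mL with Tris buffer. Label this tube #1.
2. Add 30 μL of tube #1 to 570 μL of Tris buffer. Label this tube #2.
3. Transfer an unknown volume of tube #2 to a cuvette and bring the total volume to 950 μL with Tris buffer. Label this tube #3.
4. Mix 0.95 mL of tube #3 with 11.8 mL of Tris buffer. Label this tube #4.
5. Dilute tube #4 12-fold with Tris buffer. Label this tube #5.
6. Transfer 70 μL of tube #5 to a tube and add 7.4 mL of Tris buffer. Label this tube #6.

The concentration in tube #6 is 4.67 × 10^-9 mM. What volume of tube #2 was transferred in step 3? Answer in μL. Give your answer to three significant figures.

Step 1: 45 μL brought to 30.7 mL → factor 30700/45 = 682.22
Step 2: 30 μL + 570 μL = 600 μL total → factor 600/30 = 20
Step 3: v brought to 950 μL → factor = 950 μL/v
Step 4: 0.95 mL + 11.8 mL = 12.75 mL total → factor 12.75/0.95 = 13.421
Step 5: 12-fold → factor 12
Step 6: 70 μL + 7.4 mL = 7470 μL total → factor 7470/70 = 106.71
Product of known-step factors = 2.345 × 10^8
Overall factor = 8.00 mM / (4.67 × 10^-9 mM) = 1.7131 × 10^9
Step-3 factor = 1.7131 × 10^9 / 2.345 × 10^8 = 7.3051
v = 950 μL / 7.3051 = 130 μL

130 μL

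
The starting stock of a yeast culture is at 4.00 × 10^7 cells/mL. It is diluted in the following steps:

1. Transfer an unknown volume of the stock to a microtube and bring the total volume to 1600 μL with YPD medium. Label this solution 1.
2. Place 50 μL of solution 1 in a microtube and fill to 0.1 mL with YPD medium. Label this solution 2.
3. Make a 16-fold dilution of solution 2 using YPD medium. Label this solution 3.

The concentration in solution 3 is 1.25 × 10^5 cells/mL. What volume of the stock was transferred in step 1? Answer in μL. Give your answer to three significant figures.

160 μL

Step 1: v brought to 1600 μL → factor = 1600 μL/v
Step 2: 50 μL brought to 0.1 mL → factor 100/50 = 2
Step 3: 16-fold → factor 16
Product of known-step factors = 32
Overall factor = 4.00 × 10^7 cells/mL / (1.25 × 10^5 cells/mL) = 320
Step-1 factor = 320 / 32 = 10
v = 1600 μL / 10 = 160 μL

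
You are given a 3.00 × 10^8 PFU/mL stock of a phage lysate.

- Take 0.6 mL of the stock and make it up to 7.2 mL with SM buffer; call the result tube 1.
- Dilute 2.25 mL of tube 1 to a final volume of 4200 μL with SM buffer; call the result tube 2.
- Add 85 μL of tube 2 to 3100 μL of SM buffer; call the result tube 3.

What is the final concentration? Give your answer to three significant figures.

Step 1: 0.6 mL brought to 7.2 mL → factor 7.2/0.6 = 12
Step 2: 2.25 mL brought to 4200 μL → factor 4.2/2.25 = 1.8667
Step 3: 85 μL + 3100 μL = 3185 μL total → factor 3185/85 = 37.471
Overall dilution factor = 12 × 1.8667 × 37.471 = 839.34
Final = 3.00 × 10^8 PFU/mL / 839.34 = 3.57 × 10^5 PFU/mL

3.57 × 10^5 PFU/mL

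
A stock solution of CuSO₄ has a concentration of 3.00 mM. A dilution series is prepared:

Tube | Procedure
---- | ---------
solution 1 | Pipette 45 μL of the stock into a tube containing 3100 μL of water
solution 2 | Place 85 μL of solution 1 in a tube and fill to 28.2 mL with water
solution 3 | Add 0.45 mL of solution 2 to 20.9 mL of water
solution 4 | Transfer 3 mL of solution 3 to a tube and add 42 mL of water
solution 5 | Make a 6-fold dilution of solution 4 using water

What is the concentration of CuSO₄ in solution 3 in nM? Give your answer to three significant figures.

Step 1: 45 μL + 3100 μL = 3145 μL total → factor 3145/45 = 69.889
Step 2: 85 μL brought to 28.2 mL → factor 28200/85 = 331.76
Step 3: 0.45 mL + 20.9 mL = 21.35 mL total → factor 21.35/0.45 = 47.444
Dilution factor through solution 3 = 69.889 × 331.76 × 47.444 = 1.1001 × 10^6
[solution 3] = 3.00 mM / 1.1001 × 10^6 = 2.727 × 10^-6 mM = 2.73 nM

2.73 nM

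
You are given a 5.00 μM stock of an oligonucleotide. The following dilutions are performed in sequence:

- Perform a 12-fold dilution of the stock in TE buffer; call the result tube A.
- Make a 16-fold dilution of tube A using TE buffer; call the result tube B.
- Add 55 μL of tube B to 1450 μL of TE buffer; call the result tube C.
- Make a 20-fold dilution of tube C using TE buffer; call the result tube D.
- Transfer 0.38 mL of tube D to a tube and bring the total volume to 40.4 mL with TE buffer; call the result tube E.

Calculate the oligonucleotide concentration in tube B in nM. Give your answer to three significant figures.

Step 1: 12-fold → factor 12
Step 2: 16-fold → factor 16
Dilution factor through tube B = 12 × 16 = 192
[tube B] = 5.00 μM / 192 = 0.02604 μM = 26.0 nM

26.0 nM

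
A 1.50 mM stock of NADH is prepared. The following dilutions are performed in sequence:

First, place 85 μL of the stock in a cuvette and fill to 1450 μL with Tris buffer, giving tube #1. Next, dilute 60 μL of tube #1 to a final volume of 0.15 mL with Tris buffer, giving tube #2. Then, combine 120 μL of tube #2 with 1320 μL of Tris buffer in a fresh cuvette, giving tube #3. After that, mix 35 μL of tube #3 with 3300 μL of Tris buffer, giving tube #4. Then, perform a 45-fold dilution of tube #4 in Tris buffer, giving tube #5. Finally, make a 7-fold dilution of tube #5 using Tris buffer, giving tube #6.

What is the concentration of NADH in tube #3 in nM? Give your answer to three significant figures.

2.93 × 10^3 nM

Step 1: 85 μL brought to 1450 μL → factor 1450/85 = 17.059
Step 2: 60 μL brought to 0.15 mL → factor 150/60 = 2.5
Step 3: 120 μL + 1320 μL = 1440 μL total → factor 1440/120 = 12
Dilution factor through tube #3 = 17.059 × 2.5 × 12 = 511.76
[tube #3] = 1.50 mM / 511.76 = 0.002931 mM = 2.93 × 10^3 nM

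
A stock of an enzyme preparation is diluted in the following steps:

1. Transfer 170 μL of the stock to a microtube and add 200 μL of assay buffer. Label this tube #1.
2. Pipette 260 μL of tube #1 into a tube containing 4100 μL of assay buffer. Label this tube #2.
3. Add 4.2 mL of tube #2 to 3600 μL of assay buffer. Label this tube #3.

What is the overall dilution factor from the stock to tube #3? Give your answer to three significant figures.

Step 1: 170 μL + 200 μL = 370 μL total → factor 370/170 = 2.1765
Step 2: 260 μL + 4100 μL = 4360 μL total → factor 4360/260 = 16.769
Step 3: 4.2 mL + 3600 μL = 7.8 mL total → factor 7.8/4.2 = 1.8571
Overall dilution factor = 2.1765 × 16.769 × 1.8571 = 67.782

67.8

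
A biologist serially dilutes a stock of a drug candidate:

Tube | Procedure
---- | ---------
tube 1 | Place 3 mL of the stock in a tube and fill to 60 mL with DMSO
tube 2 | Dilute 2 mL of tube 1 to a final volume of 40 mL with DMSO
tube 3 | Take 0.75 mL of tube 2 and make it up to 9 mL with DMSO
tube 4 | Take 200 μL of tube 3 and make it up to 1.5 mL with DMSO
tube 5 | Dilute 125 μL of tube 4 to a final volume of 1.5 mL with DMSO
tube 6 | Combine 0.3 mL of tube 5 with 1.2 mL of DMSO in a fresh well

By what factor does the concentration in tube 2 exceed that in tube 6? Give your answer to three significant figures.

Step 1: 3 mL brought to 60 mL → factor 60/3 = 20
Step 2: 2 mL brought to 40 mL → factor 40/2 = 20
Step 3: 0.75 mL brought to 9 mL → factor 9/0.75 = 12
Step 4: 200 μL brought to 1.5 mL → factor 1500/200 = 7.5
Step 5: 125 μL brought to 1.5 mL → factor 1500/125 = 12
Step 6: 0.3 mL + 1.2 mL = 1.5 mL total → factor 1.5/0.3 = 5
Dilution factor to tube 2 = 400; to tube 6 = 2.16 × 10^6
[tube 2]/[tube 6] = (factor to tube 6)/(factor to tube 2) = 2.16 × 10^6/400 = 5.40 × 10^3

5.40 × 10^3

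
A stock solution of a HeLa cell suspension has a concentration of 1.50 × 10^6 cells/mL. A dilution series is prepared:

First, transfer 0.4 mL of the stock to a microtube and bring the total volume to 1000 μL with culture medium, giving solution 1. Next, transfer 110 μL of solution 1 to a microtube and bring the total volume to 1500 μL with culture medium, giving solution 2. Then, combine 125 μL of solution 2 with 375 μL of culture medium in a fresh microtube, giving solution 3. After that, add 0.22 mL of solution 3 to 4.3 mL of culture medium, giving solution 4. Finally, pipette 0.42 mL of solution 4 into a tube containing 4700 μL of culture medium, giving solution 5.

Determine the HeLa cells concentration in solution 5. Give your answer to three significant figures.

Step 1: 0.4 mL brought to 1000 μL → factor 1/0.4 = 2.5
Step 2: 110 μL brought to 1500 μL → factor 1500/110 = 13.636
Step 3: 125 μL + 375 μL = 500 μL total → factor 500/125 = 4
Step 4: 0.22 mL + 4.3 mL = 4.52 mL total → factor 4.52/0.22 = 20.545
Step 5: 0.42 mL + 4700 μL = 5.12 mL total → factor 5.12/0.42 = 12.19
Overall dilution factor = 2.5 × 13.636 × 4 × 20.545 × 12.19 = 34153
Final = 1.50 × 10^6 cells/mL / 34153 = 43.9 cells/mL

43.9 cells/mL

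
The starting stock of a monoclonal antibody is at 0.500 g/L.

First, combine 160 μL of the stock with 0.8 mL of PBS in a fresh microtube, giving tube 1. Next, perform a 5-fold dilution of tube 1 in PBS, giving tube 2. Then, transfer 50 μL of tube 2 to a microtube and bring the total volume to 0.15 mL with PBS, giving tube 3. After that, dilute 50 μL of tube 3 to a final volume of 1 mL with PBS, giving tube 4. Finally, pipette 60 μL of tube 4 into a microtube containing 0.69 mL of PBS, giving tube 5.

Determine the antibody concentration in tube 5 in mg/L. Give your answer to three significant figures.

Step 1: 160 μL + 0.8 mL = 960 μL total → factor 960/160 = 6
Step 2: 5-fold → factor 5
Step 3: 50 μL brought to 0.15 mL → factor 150/50 = 3
Step 4: 50 μL brought to 1 mL → factor 1000/50 = 20
Step 5: 60 μL + 0.69 mL = 750 μL total → factor 750/60 = 12.5
Overall dilution factor = 6 × 5 × 3 × 20 × 12.5 = 22500
Final = 0.500 g/L / 22500 = 2.222 × 10^-5 g/L = 0.0222 mg/L

0.0222 mg/L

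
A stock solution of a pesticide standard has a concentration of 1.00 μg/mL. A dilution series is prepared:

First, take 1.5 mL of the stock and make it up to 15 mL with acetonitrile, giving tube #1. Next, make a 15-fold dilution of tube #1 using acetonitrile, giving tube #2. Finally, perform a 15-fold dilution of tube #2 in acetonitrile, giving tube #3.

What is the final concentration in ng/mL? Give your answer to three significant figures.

Step 1: 1.5 mL brought to 15 mL → factor 15/1.5 = 10
Step 2: 15-fold → factor 15
Step 3: 15-fold → factor 15
Overall dilution factor = 10 × 15 × 15 = 2250
Final = 1.00 μg/mL / 2250 = 0.0004444 μg/mL = 0.444 ng/mL

0.444 ng/mL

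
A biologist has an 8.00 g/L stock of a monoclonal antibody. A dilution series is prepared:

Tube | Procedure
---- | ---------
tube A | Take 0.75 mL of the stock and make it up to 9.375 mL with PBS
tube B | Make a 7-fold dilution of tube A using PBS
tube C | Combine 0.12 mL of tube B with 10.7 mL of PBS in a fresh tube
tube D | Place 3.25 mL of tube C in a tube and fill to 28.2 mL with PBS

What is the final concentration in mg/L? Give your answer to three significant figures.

0.117 mg/L

Step 1: 0.75 mL brought to 9.375 mL → factor 9.375/0.75 = 12.5
Step 2: 7-fold → factor 7
Step 3: 0.12 mL + 10.7 mL = 10.82 mL total → factor 10.82/0.12 = 90.167
Step 4: 3.25 mL brought to 28.2 mL → factor 28.2/3.25 = 8.6769
Overall dilution factor = 12.5 × 7 × 90.167 × 8.6769 = 68457
Final = 8.00 g/L / 68457 = 0.0001169 g/L = 0.117 mg/L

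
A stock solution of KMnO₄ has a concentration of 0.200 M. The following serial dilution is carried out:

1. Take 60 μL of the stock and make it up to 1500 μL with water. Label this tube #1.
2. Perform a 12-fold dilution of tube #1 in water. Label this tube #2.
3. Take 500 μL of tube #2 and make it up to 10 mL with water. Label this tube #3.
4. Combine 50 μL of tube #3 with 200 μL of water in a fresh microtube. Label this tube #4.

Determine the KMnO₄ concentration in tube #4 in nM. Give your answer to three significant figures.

6.67 × 10^3 nM

Step 1: 60 μL brought to 1500 μL → factor 1500/60 = 25
Step 2: 12-fold → factor 12
Step 3: 500 μL brought to 10 mL → factor 10000/500 = 20
Step 4: 50 μL + 200 μL = 250 μL total → factor 250/50 = 5
Overall dilution factor = 25 × 12 × 20 × 5 = 30000
Final = 0.200 M / 30000 = 6.667 × 10^-6 M = 6.67 × 10^3 nM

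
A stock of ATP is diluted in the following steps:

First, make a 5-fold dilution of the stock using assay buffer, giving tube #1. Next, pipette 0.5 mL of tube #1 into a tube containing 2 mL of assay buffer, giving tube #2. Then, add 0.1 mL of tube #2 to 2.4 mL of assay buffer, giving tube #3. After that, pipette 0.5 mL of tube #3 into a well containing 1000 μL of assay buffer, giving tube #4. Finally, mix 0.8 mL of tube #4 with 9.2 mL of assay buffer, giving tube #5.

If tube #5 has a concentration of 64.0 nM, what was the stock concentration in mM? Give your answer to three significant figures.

1.50 mM

Step 1: 5-fold → factor 5
Step 2: 0.5 mL + 2 mL = 2.5 mL total → factor 2.5/0.5 = 5
Step 3: 0.1 mL + 2.4 mL = 2.5 mL total → factor 2.5/0.1 = 25
Step 4: 0.5 mL + 1000 μL = 1.5 mL total → factor 1.5/0.5 = 3
Step 5: 0.8 mL + 9.2 mL = 10 mL total → factor 10/0.8 = 12.5
Overall dilution factor = 5 × 5 × 25 × 3 × 12.5 = 23438
Stock = 64.0 nM × 23438 = 1.500 × 10^6 nM = 1.50 mM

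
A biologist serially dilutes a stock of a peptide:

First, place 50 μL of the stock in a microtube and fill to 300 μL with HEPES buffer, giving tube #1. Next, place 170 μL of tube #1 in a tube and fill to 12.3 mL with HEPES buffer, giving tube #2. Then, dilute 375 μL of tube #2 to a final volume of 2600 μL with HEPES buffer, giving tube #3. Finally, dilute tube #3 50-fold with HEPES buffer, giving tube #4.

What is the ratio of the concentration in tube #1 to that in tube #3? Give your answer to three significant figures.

Step 1: 50 μL brought to 300 μL → factor 300/50 = 6
Step 2: 170 μL brought to 12.3 mL → factor 12300/170 = 72.353
Step 3: 375 μL brought to 2600 μL → factor 2600/375 = 6.9333
Dilution factor to tube #1 = 6; to tube #3 = 3009.9
[tube #1]/[tube #3] = (factor to tube #3)/(factor to tube #1) = 3009.9/6 = 502

502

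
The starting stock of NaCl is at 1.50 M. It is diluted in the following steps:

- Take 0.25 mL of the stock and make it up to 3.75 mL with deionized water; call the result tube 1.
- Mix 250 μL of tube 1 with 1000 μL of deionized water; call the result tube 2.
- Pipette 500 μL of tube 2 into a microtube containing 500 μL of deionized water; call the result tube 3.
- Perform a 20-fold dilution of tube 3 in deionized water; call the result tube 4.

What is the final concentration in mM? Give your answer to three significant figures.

0.500 mM

Step 1: 0.25 mL brought to 3.75 mL → factor 3.75/0.25 = 15
Step 2: 250 μL + 1000 μL = 1250 μL total → factor 1250/250 = 5
Step 3: 500 μL + 500 μL = 1000 μL total → factor 1000/500 = 2
Step 4: 20-fold → factor 20
Overall dilution factor = 15 × 5 × 2 × 20 = 3000
Final = 1.50 M / 3000 = 0.0005000 M = 0.500 mM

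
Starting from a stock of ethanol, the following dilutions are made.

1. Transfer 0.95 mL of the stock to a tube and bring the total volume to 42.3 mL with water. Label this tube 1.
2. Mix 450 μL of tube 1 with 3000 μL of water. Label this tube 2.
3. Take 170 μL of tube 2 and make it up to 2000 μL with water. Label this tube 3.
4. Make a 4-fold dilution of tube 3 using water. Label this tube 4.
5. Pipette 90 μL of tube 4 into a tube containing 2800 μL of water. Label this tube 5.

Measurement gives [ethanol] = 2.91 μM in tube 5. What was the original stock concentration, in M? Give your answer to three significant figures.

1.50 M

Step 1: 0.95 mL brought to 42.3 mL → factor 42.3/0.95 = 44.526
Step 2: 450 μL + 3000 μL = 3450 μL total → factor 3450/450 = 7.6667
Step 3: 170 μL brought to 2000 μL → factor 2000/170 = 11.765
Step 4: 4-fold → factor 4
Step 5: 90 μL + 2800 μL = 2890 μL total → factor 2890/90 = 32.111
Overall dilution factor = 44.526 × 7.6667 × 11.765 × 4 × 32.111 = 5.1585 × 10^5
Stock = 2.91 μM × 5.1585 × 10^5 = 1.501 × 10^6 μM = 1.50 M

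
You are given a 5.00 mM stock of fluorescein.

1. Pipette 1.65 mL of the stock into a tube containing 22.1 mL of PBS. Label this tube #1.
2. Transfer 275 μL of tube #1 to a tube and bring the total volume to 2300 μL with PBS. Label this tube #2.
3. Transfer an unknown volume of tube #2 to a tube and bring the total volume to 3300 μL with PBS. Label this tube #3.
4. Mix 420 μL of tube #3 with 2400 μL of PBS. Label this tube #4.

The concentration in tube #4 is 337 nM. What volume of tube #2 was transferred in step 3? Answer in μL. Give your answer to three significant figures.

Step 1: 1.65 mL + 22.1 mL = 23.75 mL total → factor 23.75/1.65 = 14.394
Step 2: 275 μL brought to 2300 μL → factor 2300/275 = 8.3636
Step 3: v brought to 3300 μL → factor = 3300 μL/v
Step 4: 420 μL + 2400 μL = 2820 μL total → factor 2820/420 = 6.7143
Product of known-step factors = 808.3
Overall factor = 5.00 mM / (337 nM) = 14837
Step-3 factor = 14837 / 808.3 = 18.355
v = 3300 μL / 18.355 = 180 μL

180 μL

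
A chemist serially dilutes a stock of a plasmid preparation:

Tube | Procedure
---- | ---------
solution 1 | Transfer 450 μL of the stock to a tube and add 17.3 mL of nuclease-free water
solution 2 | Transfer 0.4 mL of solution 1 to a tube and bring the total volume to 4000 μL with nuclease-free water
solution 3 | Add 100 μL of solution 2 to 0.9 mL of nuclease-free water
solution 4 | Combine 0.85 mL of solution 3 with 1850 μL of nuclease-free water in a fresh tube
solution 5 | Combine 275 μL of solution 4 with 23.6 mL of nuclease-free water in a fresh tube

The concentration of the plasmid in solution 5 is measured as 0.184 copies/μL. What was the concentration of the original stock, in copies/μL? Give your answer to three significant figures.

Step 1: 450 μL + 17.3 mL = 17750 μL total → factor 17750/450 = 39.444
Step 2: 0.4 mL brought to 4000 μL → factor 4/0.4 = 10
Step 3: 100 μL + 0.9 mL = 1000 μL total → factor 1000/100 = 10
Step 4: 0.85 mL + 1850 μL = 2.7 mL total → factor 2.7/0.85 = 3.1765
Step 5: 275 μL + 23.6 mL = 23875 μL total → factor 23875/275 = 86.818
Overall dilution factor = 39.444 × 10 × 10 × 3.1765 × 86.818 = 1.0878 × 10^6
Stock = 0.184 copies/μL × 1.0878 × 10^6 = 2.00 × 10^5 copies/μL

2.00 × 10^5 copies/μL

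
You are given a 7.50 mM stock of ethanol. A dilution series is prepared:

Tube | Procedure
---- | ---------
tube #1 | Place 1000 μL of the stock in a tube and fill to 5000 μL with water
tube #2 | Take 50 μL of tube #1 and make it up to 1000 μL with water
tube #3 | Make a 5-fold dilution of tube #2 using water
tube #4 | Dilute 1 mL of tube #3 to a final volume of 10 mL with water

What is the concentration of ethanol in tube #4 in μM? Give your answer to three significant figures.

Step 1: 1000 μL brought to 5000 μL → factor 5000/1000 = 5
Step 2: 50 μL brought to 1000 μL → factor 1000/50 = 20
Step 3: 5-fold → factor 5
Step 4: 1 mL brought to 10 mL → factor 10/1 = 10
Overall dilution factor = 5 × 20 × 5 × 10 = 5000
Final = 7.50 mM / 5000 = 0.001500 mM = 1.50 μM

1.50 μM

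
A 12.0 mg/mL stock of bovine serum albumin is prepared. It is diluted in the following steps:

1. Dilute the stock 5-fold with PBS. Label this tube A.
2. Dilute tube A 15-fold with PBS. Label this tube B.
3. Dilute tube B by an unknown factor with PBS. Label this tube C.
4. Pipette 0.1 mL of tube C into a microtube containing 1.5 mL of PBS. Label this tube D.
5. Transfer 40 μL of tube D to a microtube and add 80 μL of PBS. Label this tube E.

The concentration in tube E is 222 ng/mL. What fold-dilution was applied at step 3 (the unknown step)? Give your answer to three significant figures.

15.0-fold

Step 1: 5-fold → factor 5
Step 2: 15-fold → factor 15
Step 3: unknown factor x
Step 4: 0.1 mL + 1.5 mL = 1.6 mL total → factor 1.6/0.1 = 16
Step 5: 40 μL + 80 μL = 120 μL total → factor 120/40 = 3
Product of known-step factors = 3600
Overall factor = 12.0 mg/mL / (222 ng/mL) = 54054
x = 54054 / 3600 = 15.0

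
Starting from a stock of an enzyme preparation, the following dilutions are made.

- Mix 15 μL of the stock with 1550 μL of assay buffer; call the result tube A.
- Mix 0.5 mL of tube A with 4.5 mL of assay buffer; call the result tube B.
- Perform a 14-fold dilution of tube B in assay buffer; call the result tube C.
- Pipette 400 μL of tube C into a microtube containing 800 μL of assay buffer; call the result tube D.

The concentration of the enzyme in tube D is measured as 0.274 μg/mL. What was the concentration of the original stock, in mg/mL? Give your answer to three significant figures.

12.0 mg/mL

Step 1: 15 μL + 1550 μL = 1565 μL total → factor 1565/15 = 104.33
Step 2: 0.5 mL + 4.5 mL = 5 mL total → factor 5/0.5 = 10
Step 3: 14-fold → factor 14
Step 4: 400 μL + 800 μL = 1200 μL total → factor 1200/400 = 3
Overall dilution factor = 104.33 × 10 × 14 × 3 = 43820
Stock = 0.274 μg/mL × 43820 = 1.201 × 10^4 μg/mL = 12.0 mg/mL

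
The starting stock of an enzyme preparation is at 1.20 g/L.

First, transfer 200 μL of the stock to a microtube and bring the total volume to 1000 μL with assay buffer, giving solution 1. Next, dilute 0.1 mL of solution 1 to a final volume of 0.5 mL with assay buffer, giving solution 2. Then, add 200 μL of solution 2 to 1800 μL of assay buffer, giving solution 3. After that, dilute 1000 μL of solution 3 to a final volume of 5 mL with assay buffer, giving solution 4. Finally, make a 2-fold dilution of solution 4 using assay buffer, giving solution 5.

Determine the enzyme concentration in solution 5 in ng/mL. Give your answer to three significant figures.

Step 1: 200 μL brought to 1000 μL → factor 1000/200 = 5
Step 2: 0.1 mL brought to 0.5 mL → factor 0.5/0.1 = 5
Step 3: 200 μL + 1800 μL = 2000 μL total → factor 2000/200 = 10
Step 4: 1000 μL brought to 5 mL → factor 5000/1000 = 5
Step 5: 2-fold → factor 2
Overall dilution factor = 5 × 5 × 10 × 5 × 2 = 2500
Final = 1.20 g/L / 2500 = 0.0004800 g/L = 480 ng/mL

480 ng/mL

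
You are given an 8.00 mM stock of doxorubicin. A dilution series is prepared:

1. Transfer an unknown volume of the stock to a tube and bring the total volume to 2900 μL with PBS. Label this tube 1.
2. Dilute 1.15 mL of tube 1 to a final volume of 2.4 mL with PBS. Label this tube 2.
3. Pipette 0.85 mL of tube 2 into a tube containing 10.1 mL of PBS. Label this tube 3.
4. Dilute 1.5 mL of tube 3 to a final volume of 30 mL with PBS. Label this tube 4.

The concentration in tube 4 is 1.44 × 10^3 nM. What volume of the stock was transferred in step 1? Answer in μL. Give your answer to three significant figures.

Step 1: v brought to 2900 μL → factor = 2900 μL/v
Step 2: 1.15 mL brought to 2.4 mL → factor 2.4/1.15 = 2.087
Step 3: 0.85 mL + 10.1 mL = 10.95 mL total → factor 10.95/0.85 = 12.882
Step 4: 1.5 mL brought to 30 mL → factor 30/1.5 = 20
Product of known-step factors = 537.7
Overall factor = 8.00 mM / (1.44 × 10^3 nM) = 5555.6
Step-1 factor = 5555.6 / 537.7 = 10.332
v = 2900 μL / 10.332 = 281 μL

281 μL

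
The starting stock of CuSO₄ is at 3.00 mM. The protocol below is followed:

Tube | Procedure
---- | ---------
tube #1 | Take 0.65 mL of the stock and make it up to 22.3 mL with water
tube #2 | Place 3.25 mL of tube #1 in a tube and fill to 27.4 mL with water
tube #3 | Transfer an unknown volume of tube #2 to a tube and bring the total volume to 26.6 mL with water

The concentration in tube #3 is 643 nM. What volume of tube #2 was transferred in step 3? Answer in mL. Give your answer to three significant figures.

1.65 mL

Step 1: 0.65 mL brought to 22.3 mL → factor 22.3/0.65 = 34.308
Step 2: 3.25 mL brought to 27.4 mL → factor 27.4/3.25 = 8.4308
Step 3: v brought to 26.6 mL → factor = 26.6 mL/v
Product of known-step factors = 289.24
Overall factor = 3.00 mM / (643 nM) = 4665.6
Step-3 factor = 4665.6 / 289.24 = 16.131
v = 26.6 mL / 16.131 = 1.65 mL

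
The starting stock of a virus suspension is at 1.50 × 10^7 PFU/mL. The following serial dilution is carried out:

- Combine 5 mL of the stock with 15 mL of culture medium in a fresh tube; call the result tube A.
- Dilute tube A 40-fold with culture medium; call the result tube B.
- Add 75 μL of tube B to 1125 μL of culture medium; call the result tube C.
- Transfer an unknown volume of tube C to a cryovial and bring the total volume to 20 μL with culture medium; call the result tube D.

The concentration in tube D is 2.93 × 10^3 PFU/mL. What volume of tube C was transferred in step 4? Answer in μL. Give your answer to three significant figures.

Step 1: 5 mL + 15 mL = 20 mL total → factor 20/5 = 4
Step 2: 40-fold → factor 40
Step 3: 75 μL + 1125 μL = 1200 μL total → factor 1200/75 = 16
Step 4: v brought to 20 μL → factor = 20 μL/v
Product of known-step factors = 2560
Overall factor = 1.50 × 10^7 PFU/mL / (2.93 × 10^3 PFU/mL) = 5119.5
Step-4 factor = 5119.5 / 2560 = 1.9998
v = 20 μL / 1.9998 = 10.0 μL

10.0 μL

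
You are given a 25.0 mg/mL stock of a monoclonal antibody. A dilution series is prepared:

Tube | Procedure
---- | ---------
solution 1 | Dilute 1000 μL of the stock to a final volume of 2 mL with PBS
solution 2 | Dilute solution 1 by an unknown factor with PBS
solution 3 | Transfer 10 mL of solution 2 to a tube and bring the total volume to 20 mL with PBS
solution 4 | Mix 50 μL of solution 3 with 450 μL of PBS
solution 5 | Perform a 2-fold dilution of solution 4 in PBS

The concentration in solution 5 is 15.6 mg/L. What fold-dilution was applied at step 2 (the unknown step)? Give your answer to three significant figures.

20.0-fold

Step 1: 1000 μL brought to 2 mL → factor 2000/1000 = 2
Step 2: unknown factor x
Step 3: 10 mL brought to 20 mL → factor 20/10 = 2
Step 4: 50 μL + 450 μL = 500 μL total → factor 500/50 = 10
Step 5: 2-fold → factor 2
Product of known-step factors = 80
Overall factor = 25.0 mg/mL / (15.6 mg/L) = 1602.6
x = 1602.6 / 80 = 20.0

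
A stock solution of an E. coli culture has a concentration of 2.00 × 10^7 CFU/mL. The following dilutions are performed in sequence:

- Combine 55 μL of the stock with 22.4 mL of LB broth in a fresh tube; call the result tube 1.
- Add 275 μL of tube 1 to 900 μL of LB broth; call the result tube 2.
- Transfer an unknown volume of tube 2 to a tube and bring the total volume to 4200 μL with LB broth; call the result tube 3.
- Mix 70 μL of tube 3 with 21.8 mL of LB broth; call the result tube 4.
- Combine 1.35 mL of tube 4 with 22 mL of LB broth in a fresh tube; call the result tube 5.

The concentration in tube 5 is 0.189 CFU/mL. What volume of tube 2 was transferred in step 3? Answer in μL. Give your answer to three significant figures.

Step 1: 55 μL + 22.4 mL = 22455 μL total → factor 22455/55 = 408.27
Step 2: 275 μL + 900 μL = 1175 μL total → factor 1175/275 = 4.2727
Step 3: v brought to 4200 μL → factor = 4200 μL/v
Step 4: 70 μL + 21.8 mL = 21870 μL total → factor 21870/70 = 312.43
Step 5: 1.35 mL + 22 mL = 23.35 mL total → factor 23.35/1.35 = 17.296
Product of known-step factors = 9.4267 × 10^6
Overall factor = 2.00 × 10^7 CFU/mL / (0.189 CFU/mL) = 1.0582 × 10^8
Step-3 factor = 1.0582 × 10^8 / 9.4267 × 10^6 = 11.226
v = 4200 μL / 11.226 = 374 μL

374 μL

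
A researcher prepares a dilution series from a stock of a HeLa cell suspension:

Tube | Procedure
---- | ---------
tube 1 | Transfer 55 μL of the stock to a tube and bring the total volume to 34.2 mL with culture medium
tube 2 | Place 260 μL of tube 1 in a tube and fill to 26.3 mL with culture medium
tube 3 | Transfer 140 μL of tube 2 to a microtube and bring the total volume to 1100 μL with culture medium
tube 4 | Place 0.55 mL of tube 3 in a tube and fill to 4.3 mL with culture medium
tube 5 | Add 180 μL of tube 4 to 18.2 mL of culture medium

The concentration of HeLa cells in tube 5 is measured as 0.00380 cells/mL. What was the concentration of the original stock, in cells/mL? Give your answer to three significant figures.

Step 1: 55 μL brought to 34.2 mL → factor 34200/55 = 621.82
Step 2: 260 μL brought to 26.3 mL → factor 26300/260 = 101.15
Step 3: 140 μL brought to 1100 μL → factor 1100/140 = 7.8571
Step 4: 0.55 mL brought to 4.3 mL → factor 4.3/0.55 = 7.8182
Step 5: 180 μL + 18.2 mL = 18380 μL total → factor 18380/180 = 102.11
Overall dilution factor = 621.82 × 101.15 × 7.8571 × 7.8182 × 102.11 = 3.9454 × 10^8
Stock = 0.00380 cells/mL × 3.9454 × 10^8 = 1.50 × 10^6 cells/mL

1.50 × 10^6 cells/mL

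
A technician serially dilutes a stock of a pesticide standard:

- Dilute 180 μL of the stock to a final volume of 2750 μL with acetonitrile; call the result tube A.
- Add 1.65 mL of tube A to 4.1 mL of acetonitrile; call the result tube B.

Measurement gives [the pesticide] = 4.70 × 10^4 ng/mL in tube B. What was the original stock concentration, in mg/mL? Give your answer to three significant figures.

2.50 mg/mL

Step 1: 180 μL brought to 2750 μL → factor 2750/180 = 15.278
Step 2: 1.65 mL + 4.1 mL = 5.75 mL total → factor 5.75/1.65 = 3.4848
Overall dilution factor = 15.278 × 3.4848 = 53.241
Stock = 4.70 × 10^4 ng/mL × 53.241 = 2.502 × 10^6 ng/mL = 2.50 mg/mL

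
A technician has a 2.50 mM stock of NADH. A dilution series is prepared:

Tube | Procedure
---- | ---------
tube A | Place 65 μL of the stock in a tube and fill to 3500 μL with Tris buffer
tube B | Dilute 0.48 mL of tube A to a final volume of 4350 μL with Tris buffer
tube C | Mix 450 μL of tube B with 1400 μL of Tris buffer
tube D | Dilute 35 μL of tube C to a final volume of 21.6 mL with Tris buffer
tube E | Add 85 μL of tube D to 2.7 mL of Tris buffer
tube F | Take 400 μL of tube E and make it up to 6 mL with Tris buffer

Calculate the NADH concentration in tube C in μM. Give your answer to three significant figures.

Step 1: 65 μL brought to 3500 μL → factor 3500/65 = 53.846
Step 2: 0.48 mL brought to 4350 μL → factor 4.35/0.48 = 9.0625
Step 3: 450 μL + 1400 μL = 1850 μL total → factor 1850/450 = 4.1111
Dilution factor through tube C = 53.846 × 9.0625 × 4.1111 = 2006.1
[tube C] = 2.50 mM / 2006.1 = 0.001246 mM = 1.25 μM

1.25 μM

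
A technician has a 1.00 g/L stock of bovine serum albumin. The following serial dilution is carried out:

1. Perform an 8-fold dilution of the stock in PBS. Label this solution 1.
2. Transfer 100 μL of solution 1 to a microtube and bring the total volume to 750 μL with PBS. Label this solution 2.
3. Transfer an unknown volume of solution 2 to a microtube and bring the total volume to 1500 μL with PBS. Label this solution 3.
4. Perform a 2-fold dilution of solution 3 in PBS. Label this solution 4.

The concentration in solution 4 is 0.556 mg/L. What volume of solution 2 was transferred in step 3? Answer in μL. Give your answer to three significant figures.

Step 1: 8-fold → factor 8
Step 2: 100 μL brought to 750 μL → factor 750/100 = 7.5
Step 3: v brought to 1500 μL → factor = 1500 μL/v
Step 4: 2-fold → factor 2
Product of known-step factors = 120
Overall factor = 1.00 g/L / (0.556 mg/L) = 1798.6
Step-3 factor = 1798.6 / 120 = 14.988
v = 1500 μL / 14.988 = 100 μL

100 μL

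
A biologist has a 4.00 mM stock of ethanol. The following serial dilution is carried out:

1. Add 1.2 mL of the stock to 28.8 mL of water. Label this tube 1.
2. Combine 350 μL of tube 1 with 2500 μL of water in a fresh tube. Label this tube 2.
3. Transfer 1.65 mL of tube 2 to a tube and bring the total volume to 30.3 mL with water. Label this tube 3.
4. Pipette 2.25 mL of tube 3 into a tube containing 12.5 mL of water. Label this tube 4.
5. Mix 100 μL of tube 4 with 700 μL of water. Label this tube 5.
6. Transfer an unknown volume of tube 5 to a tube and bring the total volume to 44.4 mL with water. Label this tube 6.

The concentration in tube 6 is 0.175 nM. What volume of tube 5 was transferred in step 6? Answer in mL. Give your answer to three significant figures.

0.381 mL

Step 1: 1.2 mL + 28.8 mL = 30 mL total → factor 30/1.2 = 25
Step 2: 350 μL + 2500 μL = 2850 μL total → factor 2850/350 = 8.1429
Step 3: 1.65 mL brought to 30.3 mL → factor 30.3/1.65 = 18.364
Step 4: 2.25 mL + 12.5 mL = 14.75 mL total → factor 14.75/2.25 = 6.5556
Step 5: 100 μL + 700 μL = 800 μL total → factor 800/100 = 8
Step 6: v brought to 44.4 mL → factor = 44.4 mL/v
Product of known-step factors = 1.9605 × 10^5
Overall factor = 4.00 mM / (0.175 nM) = 2.2857 × 10^7
Step-6 factor = 2.2857 × 10^7 / 1.9605 × 10^5 = 116.59
v = 44.4 mL / 116.59 = 0.381 mL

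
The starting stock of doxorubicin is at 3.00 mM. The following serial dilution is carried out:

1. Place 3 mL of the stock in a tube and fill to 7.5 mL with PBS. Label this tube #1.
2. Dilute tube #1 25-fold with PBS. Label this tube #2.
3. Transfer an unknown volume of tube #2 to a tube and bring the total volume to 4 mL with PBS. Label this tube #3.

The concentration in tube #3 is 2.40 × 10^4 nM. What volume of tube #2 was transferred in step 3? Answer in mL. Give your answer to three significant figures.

Step 1: 3 mL brought to 7.5 mL → factor 7.5/3 = 2.5
Step 2: 25-fold → factor 25
Step 3: v brought to 4 mL → factor = 4 mL/v
Product of known-step factors = 62.5
Overall factor = 3.00 mM / (2.40 × 10^4 nM) = 125
Step-3 factor = 125 / 62.5 = 2
v = 4 mL / 2 = 2.00 mL

2.00 mL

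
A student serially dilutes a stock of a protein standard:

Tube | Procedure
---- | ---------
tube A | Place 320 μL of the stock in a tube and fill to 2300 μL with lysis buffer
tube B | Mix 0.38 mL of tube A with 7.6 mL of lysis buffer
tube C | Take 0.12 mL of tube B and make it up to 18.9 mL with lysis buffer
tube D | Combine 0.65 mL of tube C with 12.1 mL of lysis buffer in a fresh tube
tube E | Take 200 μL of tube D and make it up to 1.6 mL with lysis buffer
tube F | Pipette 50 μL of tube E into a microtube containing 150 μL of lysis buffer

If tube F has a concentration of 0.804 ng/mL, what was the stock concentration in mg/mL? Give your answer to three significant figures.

Step 1: 320 μL brought to 2300 μL → factor 2300/320 = 7.1875
Step 2: 0.38 mL + 7.6 mL = 7.98 mL total → factor 7.98/0.38 = 21
Step 3: 0.12 mL brought to 18.9 mL → factor 18.9/0.12 = 157.5
Step 4: 0.65 mL + 12.1 mL = 12.75 mL total → factor 12.75/0.65 = 19.615
Step 5: 200 μL brought to 1.6 mL → factor 1600/200 = 8
Step 6: 50 μL + 150 μL = 200 μL total → factor 200/50 = 4
Overall dilution factor = 7.1875 × 21 × 157.5 × 19.615 × 8 × 4 = 1.4922 × 10^7
Stock = 0.804 ng/mL × 1.4922 × 10^7 = 1.200 × 10^7 ng/mL = 12.0 mg/mL

12.0 mg/mL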